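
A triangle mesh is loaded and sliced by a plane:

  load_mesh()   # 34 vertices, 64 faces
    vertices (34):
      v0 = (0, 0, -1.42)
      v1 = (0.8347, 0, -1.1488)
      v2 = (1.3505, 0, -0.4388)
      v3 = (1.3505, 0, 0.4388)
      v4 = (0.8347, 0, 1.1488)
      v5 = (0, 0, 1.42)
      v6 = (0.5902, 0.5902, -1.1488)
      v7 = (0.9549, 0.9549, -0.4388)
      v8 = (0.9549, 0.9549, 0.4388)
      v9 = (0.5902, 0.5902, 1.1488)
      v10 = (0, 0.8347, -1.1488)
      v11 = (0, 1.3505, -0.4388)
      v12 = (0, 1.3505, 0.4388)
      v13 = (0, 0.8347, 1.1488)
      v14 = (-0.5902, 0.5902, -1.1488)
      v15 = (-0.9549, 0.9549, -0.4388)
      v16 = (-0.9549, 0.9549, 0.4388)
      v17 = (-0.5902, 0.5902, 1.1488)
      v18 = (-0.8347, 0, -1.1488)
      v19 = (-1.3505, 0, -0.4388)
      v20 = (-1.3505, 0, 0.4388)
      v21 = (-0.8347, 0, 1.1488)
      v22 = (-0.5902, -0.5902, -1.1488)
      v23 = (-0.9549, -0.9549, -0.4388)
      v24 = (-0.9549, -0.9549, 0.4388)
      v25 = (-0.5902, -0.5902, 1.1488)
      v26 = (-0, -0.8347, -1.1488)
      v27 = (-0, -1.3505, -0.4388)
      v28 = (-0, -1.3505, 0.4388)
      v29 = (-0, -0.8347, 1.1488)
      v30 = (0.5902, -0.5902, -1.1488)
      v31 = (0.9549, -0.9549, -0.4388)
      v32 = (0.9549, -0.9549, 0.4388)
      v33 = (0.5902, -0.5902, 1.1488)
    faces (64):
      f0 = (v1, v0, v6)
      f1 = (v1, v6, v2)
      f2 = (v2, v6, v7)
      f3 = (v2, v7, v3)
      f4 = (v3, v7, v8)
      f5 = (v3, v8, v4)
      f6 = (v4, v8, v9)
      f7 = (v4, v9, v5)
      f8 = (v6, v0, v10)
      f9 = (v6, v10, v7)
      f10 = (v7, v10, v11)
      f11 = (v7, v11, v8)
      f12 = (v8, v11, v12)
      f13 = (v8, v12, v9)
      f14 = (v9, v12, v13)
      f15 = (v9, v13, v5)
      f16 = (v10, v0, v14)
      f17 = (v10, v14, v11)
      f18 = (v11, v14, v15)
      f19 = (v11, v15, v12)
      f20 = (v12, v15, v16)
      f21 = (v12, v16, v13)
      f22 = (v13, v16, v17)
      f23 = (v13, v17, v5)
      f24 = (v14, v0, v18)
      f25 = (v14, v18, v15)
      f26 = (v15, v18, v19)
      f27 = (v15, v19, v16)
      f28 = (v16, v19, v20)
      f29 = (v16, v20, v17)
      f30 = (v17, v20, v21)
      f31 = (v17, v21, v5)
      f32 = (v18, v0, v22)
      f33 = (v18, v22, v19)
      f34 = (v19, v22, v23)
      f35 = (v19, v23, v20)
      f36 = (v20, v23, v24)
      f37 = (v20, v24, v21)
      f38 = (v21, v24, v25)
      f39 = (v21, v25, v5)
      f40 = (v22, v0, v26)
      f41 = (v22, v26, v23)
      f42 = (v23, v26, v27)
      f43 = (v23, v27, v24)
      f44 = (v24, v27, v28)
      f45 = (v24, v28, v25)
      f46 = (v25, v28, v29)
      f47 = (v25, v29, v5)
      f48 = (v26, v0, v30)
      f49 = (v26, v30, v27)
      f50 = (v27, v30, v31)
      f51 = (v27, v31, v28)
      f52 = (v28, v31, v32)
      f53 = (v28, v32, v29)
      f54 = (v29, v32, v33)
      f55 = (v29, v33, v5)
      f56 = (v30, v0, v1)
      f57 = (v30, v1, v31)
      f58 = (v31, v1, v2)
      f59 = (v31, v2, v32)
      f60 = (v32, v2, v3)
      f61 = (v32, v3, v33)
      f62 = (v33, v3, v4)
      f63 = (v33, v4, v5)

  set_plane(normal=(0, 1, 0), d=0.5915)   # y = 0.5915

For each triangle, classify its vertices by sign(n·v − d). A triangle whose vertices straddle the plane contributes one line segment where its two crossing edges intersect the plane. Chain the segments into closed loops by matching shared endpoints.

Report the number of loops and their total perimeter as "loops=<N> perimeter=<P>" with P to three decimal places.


Straddling triangles (20 of 64):
  (v2,v6,v7) [--+] → (0.5915, 0.5915, -1.14627)–(1.10545, 0.5915, -0.4388)  len=0.8744
  (v2,v7,v3) [-+-] → (1.10545, 0.5915, -0.4388)–(1.10545, 0.5915, -0.104818)  len=0.3340
  (v3,v7,v8) [-++] → (1.10545, 0.5915, -0.104818)–(1.10545, 0.5915, 0.4388)  len=0.5436
  (v3,v8,v4) [-+-] → (1.10545, 0.5915, 0.4388)–(0.909156, 0.5915, 0.709)  len=0.3340
  (v4,v8,v9) [-+-] → (0.909156, 0.5915, 0.709)–(0.5915, 0.5915, 1.14627)  len=0.5405
  (v6,v0,v10) [--+] → (0, 0.5915, -1.22782)–(0.587062, 0.5915, -1.1488)  len=0.5924
  (v6,v10,v7) [-++] → (0.587062, 0.5915, -1.1488)–(0.5915, 0.5915, -1.14627)  len=0.0051
  (v8,v12,v9) [++-] → (0.589191, 0.5915, 1.14759)–(0.5915, 0.5915, 1.14627)  len=0.0027
  (v9,v12,v13) [-++] → (0.589191, 0.5915, 1.14759)–(0.587062, 0.5915, 1.1488)  len=0.0025
  (v9,v13,v5) [-+-] → (0.587062, 0.5915, 1.1488)–(0, 0.5915, 1.22782)  len=0.5924
  (v10,v0,v14) [+--] → (0, 0.5915, -1.22782)–(-0.587062, 0.5915, -1.1488)  len=0.5924
  (v10,v14,v11) [+-+] → (-0.587062, 0.5915, -1.1488)–(-0.589191, 0.5915, -1.14759)  len=0.0025
  (v11,v14,v15) [+-+] → (-0.589191, 0.5915, -1.14759)–(-0.5915, 0.5915, -1.14627)  len=0.0027
  (v13,v16,v17) [++-] → (-0.5915, 0.5915, 1.14627)–(-0.587062, 0.5915, 1.1488)  len=0.0051
  (v13,v17,v5) [+--] → (-0.587062, 0.5915, 1.1488)–(0, 0.5915, 1.22782)  len=0.5924
  (v14,v18,v15) [--+] → (-0.909156, 0.5915, -0.709)–(-0.5915, 0.5915, -1.14627)  len=0.5405
  (v15,v18,v19) [+--] → (-0.909156, 0.5915, -0.709)–(-1.10545, 0.5915, -0.4388)  len=0.3340
  (v15,v19,v16) [+-+] → (-1.10545, 0.5915, -0.4388)–(-1.10545, 0.5915, 0.104818)  len=0.5436
  (v16,v19,v20) [+--] → (-1.10545, 0.5915, 0.104818)–(-1.10545, 0.5915, 0.4388)  len=0.3340
  (v16,v20,v17) [+--] → (-1.10545, 0.5915, 0.4388)–(-0.5915, 0.5915, 1.14627)  len=0.8744

Chained into 1 loop(s):
  loop 1: 20 segments, perimeter = 7.6428
Total perimeter = 7.643

loops=1 perimeter=7.643


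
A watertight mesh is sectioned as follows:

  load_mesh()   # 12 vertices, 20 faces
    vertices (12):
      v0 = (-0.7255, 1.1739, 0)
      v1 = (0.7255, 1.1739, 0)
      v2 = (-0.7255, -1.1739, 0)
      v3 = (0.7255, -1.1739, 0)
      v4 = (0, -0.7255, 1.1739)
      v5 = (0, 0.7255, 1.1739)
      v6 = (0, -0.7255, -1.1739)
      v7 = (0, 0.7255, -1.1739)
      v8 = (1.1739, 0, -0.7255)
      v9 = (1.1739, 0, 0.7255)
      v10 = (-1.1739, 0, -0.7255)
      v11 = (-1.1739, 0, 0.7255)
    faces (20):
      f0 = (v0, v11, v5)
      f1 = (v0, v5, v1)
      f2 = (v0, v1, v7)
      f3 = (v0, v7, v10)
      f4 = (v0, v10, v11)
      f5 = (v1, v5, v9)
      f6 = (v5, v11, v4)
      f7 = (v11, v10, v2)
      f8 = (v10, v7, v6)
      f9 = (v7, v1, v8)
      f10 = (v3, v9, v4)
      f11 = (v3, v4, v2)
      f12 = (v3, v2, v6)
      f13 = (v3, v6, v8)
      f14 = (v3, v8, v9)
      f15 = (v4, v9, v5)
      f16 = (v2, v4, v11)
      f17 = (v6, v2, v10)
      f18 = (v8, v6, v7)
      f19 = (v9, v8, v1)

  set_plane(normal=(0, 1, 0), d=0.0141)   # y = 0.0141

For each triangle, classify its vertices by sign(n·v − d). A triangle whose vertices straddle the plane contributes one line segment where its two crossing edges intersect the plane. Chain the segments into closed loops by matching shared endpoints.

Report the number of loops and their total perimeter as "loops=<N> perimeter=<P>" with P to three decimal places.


Straddling triangles (10 of 20):
  (v0,v11,v5) [+-+] → (-1.16851, 0.0141, 0.716786)–(-1.15109, 0.0141, 0.734215)  len=0.0246
  (v0,v7,v10) [++-] → (-1.15109, 0.0141, -0.734215)–(-1.16851, 0.0141, -0.716786)  len=0.0246
  (v0,v10,v11) [+--] → (-1.16851, 0.0141, -0.716786)–(-1.16851, 0.0141, 0.716786)  len=1.4336
  (v1,v5,v9) [++-] → (1.15109, 0.0141, 0.734215)–(1.16851, 0.0141, 0.716786)  len=0.0246
  (v5,v11,v4) [+--] → (-1.15109, 0.0141, 0.734215)–(0, 0.0141, 1.1739)  len=1.2322
  (v10,v7,v6) [-+-] → (-1.15109, 0.0141, -0.734215)–(0, 0.0141, -1.1739)  len=1.2322
  (v7,v1,v8) [++-] → (1.16851, 0.0141, -0.716786)–(1.15109, 0.0141, -0.734215)  len=0.0246
  (v4,v9,v5) [--+] → (1.15109, 0.0141, 0.734215)–(0, 0.0141, 1.1739)  len=1.2322
  (v8,v6,v7) [--+] → (0, 0.0141, -1.1739)–(1.15109, 0.0141, -0.734215)  len=1.2322
  (v9,v8,v1) [--+] → (1.16851, 0.0141, -0.716786)–(1.16851, 0.0141, 0.716786)  len=1.4336

Chained into 1 loop(s):
  loop 1: 10 segments, perimeter = 7.8945
Total perimeter = 7.895

loops=1 perimeter=7.895


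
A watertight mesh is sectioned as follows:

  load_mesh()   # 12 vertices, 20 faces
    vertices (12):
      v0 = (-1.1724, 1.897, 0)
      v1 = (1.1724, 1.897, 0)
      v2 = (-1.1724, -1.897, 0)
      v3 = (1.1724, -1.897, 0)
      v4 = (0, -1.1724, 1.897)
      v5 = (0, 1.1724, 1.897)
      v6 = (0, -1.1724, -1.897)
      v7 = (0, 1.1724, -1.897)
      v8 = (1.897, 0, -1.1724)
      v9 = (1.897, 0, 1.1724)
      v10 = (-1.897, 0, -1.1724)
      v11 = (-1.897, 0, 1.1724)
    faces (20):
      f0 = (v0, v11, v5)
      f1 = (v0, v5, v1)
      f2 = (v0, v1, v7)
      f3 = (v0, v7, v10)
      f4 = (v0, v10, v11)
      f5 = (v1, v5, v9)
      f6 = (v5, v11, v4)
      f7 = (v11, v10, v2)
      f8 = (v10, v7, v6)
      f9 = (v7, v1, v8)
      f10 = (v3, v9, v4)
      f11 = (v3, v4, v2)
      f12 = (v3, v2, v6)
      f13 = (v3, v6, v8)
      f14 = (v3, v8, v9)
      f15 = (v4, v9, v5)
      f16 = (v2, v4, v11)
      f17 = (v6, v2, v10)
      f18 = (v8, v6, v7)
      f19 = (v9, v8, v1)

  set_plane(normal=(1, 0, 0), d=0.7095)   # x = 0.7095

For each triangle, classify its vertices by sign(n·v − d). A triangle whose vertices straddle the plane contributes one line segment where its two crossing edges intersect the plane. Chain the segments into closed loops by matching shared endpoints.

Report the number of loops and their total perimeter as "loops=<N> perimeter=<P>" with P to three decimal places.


Straddling triangles (10 of 20):
  (v0,v5,v1) [--+] → (0.7095, 1.61091, 0.748995)–(0.7095, 1.897, 0)  len=0.8018
  (v0,v1,v7) [-+-] → (0.7095, 1.897, 0)–(0.7095, 1.61091, -0.748995)  len=0.8018
  (v1,v5,v9) [+-+] → (0.7095, 1.61091, 0.748995)–(0.7095, 0.733909, 1.62599)  len=1.2403
  (v7,v1,v8) [-++] → (0.7095, 1.61091, -0.748995)–(0.7095, 0.733909, -1.62599)  len=1.2403
  (v3,v9,v4) [++-] → (0.7095, -0.733909, 1.62599)–(0.7095, -1.61091, 0.748995)  len=1.2403
  (v3,v4,v2) [+--] → (0.7095, -1.61091, 0.748995)–(0.7095, -1.897, 0)  len=0.8018
  (v3,v2,v6) [+--] → (0.7095, -1.897, 0)–(0.7095, -1.61091, -0.748995)  len=0.8018
  (v3,v6,v8) [+-+] → (0.7095, -1.61091, -0.748995)–(0.7095, -0.733909, -1.62599)  len=1.2403
  (v4,v9,v5) [-+-] → (0.7095, -0.733909, 1.62599)–(0.7095, 0.733909, 1.62599)  len=1.4678
  (v8,v6,v7) [+--] → (0.7095, -0.733909, -1.62599)–(0.7095, 0.733909, -1.62599)  len=1.4678

Chained into 1 loop(s):
  loop 1: 10 segments, perimeter = 11.1038
Total perimeter = 11.104

loops=1 perimeter=11.104


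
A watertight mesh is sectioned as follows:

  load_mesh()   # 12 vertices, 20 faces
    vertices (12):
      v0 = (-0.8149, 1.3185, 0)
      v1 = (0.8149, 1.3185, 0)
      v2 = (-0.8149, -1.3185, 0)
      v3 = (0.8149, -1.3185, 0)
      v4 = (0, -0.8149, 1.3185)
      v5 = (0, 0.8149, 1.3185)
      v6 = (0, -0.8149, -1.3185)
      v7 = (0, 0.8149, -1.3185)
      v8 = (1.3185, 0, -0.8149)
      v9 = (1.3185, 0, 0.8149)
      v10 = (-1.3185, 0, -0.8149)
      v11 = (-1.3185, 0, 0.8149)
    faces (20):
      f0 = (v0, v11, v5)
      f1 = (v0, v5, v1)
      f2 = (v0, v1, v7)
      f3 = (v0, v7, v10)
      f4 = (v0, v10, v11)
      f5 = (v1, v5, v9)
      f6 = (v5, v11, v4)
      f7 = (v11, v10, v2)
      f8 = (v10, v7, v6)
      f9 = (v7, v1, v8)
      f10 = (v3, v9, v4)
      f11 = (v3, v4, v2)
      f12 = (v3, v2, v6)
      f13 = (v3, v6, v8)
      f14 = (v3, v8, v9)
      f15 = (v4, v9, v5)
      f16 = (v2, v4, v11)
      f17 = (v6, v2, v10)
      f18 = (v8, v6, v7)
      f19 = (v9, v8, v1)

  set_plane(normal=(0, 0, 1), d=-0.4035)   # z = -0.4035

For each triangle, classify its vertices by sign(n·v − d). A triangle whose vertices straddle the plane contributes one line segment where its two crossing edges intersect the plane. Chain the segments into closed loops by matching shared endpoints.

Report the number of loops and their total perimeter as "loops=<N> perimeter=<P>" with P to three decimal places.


Straddling triangles (10 of 20):
  (v0,v1,v7) [++-] → (0.565516, 1.16438, -0.4035)–(-0.565516, 1.16438, -0.4035)  len=1.1310
  (v0,v7,v10) [+--] → (-0.565516, 1.16438, -0.4035)–(-1.06426, 0.665641, -0.4035)  len=0.7053
  (v0,v10,v11) [+-+] → (-1.06426, 0.665641, -0.4035)–(-1.3185, 0, -0.4035)  len=0.7125
  (v11,v10,v2) [+-+] → (-1.3185, 0, -0.4035)–(-1.06426, -0.665641, -0.4035)  len=0.7125
  (v7,v1,v8) [-+-] → (0.565516, 1.16438, -0.4035)–(1.06426, 0.665641, -0.4035)  len=0.7053
  (v3,v2,v6) [++-] → (-0.565516, -1.16438, -0.4035)–(0.565516, -1.16438, -0.4035)  len=1.1310
  (v3,v6,v8) [+--] → (0.565516, -1.16438, -0.4035)–(1.06426, -0.665641, -0.4035)  len=0.7053
  (v3,v8,v9) [+-+] → (1.06426, -0.665641, -0.4035)–(1.3185, 0, -0.4035)  len=0.7125
  (v6,v2,v10) [-+-] → (-0.565516, -1.16438, -0.4035)–(-1.06426, -0.665641, -0.4035)  len=0.7053
  (v9,v8,v1) [+-+] → (1.3185, 0, -0.4035)–(1.06426, 0.665641, -0.4035)  len=0.7125

Chained into 1 loop(s):
  loop 1: 10 segments, perimeter = 7.9335
Total perimeter = 7.934

loops=1 perimeter=7.934


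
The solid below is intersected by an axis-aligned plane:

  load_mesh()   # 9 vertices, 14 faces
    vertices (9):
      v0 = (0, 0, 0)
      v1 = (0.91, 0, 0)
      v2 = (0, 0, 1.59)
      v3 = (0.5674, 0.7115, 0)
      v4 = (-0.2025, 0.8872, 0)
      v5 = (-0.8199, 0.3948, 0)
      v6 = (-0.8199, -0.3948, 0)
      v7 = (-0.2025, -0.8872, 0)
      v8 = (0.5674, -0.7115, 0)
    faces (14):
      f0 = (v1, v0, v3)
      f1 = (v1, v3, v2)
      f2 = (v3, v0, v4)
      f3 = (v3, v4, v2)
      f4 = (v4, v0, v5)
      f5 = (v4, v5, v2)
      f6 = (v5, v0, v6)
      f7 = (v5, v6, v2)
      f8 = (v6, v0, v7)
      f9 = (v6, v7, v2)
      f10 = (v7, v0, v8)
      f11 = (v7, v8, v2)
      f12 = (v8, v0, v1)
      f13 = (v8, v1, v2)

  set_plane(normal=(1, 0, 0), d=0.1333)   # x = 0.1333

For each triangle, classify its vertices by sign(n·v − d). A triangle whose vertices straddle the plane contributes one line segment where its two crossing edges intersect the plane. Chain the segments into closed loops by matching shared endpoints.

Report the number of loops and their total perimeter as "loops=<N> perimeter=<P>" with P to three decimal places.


Straddling triangles (8 of 14):
  (v1,v0,v3) [+-+] → (0.1333, 0, 0)–(0.1333, 0.167154, 0)  len=0.1672
  (v1,v3,v2) [++-] → (0.1333, 0.167154, 1.21646)–(0.1333, 0, 1.35709)  len=0.2184
  (v3,v0,v4) [+--] → (0.1333, 0.167154, 0)–(0.1333, 0.810567, 0)  len=0.6434
  (v3,v4,v2) [+--] → (0.1333, 0.810567, 0)–(0.1333, 0.167154, 1.21646)  len=1.3761
  (v7,v0,v8) [--+] → (0.1333, -0.167154, 0)–(0.1333, -0.810567, 0)  len=0.6434
  (v7,v8,v2) [-+-] → (0.1333, -0.810567, 0)–(0.1333, -0.167154, 1.21646)  len=1.3761
  (v8,v0,v1) [+-+] → (0.1333, -0.167154, 0)–(0.1333, 0, 0)  len=0.1672
  (v8,v1,v2) [++-] → (0.1333, 0, 1.35709)–(0.1333, -0.167154, 1.21646)  len=0.2184

Chained into 1 loop(s):
  loop 1: 8 segments, perimeter = 4.8103
Total perimeter = 4.810

loops=1 perimeter=4.810


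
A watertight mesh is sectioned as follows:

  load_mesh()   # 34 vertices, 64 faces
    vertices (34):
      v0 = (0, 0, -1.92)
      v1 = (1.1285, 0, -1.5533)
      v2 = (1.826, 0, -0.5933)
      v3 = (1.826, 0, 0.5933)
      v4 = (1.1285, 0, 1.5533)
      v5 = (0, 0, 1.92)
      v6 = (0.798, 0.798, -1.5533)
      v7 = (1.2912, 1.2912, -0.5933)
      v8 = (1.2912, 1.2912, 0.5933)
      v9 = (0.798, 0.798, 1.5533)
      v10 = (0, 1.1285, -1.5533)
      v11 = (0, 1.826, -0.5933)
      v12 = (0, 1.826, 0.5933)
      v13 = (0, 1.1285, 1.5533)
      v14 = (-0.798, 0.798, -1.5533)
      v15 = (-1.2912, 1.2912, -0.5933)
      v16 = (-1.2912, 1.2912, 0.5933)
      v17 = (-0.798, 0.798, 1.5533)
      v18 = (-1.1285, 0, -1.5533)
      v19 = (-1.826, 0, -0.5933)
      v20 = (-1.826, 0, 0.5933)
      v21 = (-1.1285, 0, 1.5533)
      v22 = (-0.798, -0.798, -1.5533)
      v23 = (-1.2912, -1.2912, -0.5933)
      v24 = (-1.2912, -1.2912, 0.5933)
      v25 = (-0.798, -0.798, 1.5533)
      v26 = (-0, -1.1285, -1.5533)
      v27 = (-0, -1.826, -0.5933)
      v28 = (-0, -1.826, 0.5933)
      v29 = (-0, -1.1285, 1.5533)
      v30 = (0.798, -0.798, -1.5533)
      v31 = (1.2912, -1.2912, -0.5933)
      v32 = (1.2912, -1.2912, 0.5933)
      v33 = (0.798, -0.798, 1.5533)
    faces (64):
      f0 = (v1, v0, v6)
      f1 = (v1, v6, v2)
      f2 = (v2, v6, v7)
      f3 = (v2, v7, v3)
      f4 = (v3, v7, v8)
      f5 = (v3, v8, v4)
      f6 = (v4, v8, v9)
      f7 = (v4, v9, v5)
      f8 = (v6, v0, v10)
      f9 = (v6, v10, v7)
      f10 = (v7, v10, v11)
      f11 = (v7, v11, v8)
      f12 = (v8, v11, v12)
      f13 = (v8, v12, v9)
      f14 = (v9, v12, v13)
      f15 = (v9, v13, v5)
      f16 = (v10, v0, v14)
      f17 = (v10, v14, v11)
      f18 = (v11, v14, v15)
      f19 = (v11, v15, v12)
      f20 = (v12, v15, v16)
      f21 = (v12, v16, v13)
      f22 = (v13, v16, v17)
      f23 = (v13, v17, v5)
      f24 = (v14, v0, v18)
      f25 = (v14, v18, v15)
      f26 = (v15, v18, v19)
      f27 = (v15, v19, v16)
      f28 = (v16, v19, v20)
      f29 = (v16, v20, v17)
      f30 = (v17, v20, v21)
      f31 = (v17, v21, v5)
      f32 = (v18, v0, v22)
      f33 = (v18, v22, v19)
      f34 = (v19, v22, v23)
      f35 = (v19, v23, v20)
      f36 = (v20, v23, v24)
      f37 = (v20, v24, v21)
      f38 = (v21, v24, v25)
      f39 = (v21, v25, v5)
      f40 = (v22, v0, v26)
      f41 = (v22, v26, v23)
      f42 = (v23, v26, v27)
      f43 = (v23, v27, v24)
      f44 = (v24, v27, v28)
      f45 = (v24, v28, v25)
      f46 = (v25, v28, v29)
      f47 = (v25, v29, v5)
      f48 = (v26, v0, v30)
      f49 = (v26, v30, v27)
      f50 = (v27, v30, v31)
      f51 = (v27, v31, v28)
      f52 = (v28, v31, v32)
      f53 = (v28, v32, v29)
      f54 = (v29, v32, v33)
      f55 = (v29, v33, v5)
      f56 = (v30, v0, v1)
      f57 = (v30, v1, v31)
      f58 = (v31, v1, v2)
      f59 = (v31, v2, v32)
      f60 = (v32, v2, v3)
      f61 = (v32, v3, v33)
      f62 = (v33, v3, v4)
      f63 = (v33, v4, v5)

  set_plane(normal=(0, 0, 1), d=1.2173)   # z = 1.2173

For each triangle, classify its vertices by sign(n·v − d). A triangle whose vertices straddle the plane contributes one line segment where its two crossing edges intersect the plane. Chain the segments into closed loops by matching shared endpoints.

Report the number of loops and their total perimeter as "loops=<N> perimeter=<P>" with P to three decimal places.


loops=1 perimeter=8.405

Straddling triangles (16 of 64):
  (v3,v8,v4) [--+] → (1.18545, 0.45192, 1.2173)–(1.37262, 0, 1.2173)  len=0.4892
  (v4,v8,v9) [+-+] → (1.18545, 0.45192, 1.2173)–(0.97062, 0.97062, 1.2173)  len=0.5614
  (v8,v12,v9) [--+] → (0.5187, 1.1578, 1.2173)–(0.97062, 0.97062, 1.2173)  len=0.4892
  (v9,v12,v13) [+-+] → (0.5187, 1.1578, 1.2173)–(0, 1.37262, 1.2173)  len=0.5614
  (v12,v16,v13) [--+] → (-0.45192, 1.18545, 1.2173)–(0, 1.37262, 1.2173)  len=0.4892
  (v13,v16,v17) [+-+] → (-0.45192, 1.18545, 1.2173)–(-0.97062, 0.97062, 1.2173)  len=0.5614
  (v16,v20,v17) [--+] → (-1.1578, 0.5187, 1.2173)–(-0.97062, 0.97062, 1.2173)  len=0.4892
  (v17,v20,v21) [+-+] → (-1.1578, 0.5187, 1.2173)–(-1.37262, 0, 1.2173)  len=0.5614
  (v20,v24,v21) [--+] → (-1.18545, -0.45192, 1.2173)–(-1.37262, 0, 1.2173)  len=0.4892
  (v21,v24,v25) [+-+] → (-1.18545, -0.45192, 1.2173)–(-0.97062, -0.97062, 1.2173)  len=0.5614
  (v24,v28,v25) [--+] → (-0.5187, -1.1578, 1.2173)–(-0.97062, -0.97062, 1.2173)  len=0.4892
  (v25,v28,v29) [+-+] → (-0.5187, -1.1578, 1.2173)–(0, -1.37262, 1.2173)  len=0.5614
  (v28,v32,v29) [--+] → (0.45192, -1.18545, 1.2173)–(0, -1.37262, 1.2173)  len=0.4892
  (v29,v32,v33) [+-+] → (0.45192, -1.18545, 1.2173)–(0.97062, -0.97062, 1.2173)  len=0.5614
  (v32,v3,v33) [--+] → (1.1578, -0.5187, 1.2173)–(0.97062, -0.97062, 1.2173)  len=0.4892
  (v33,v3,v4) [+-+] → (1.1578, -0.5187, 1.2173)–(1.37262, 0, 1.2173)  len=0.5614

Chained into 1 loop(s):
  loop 1: 16 segments, perimeter = 8.4046
Total perimeter = 8.405


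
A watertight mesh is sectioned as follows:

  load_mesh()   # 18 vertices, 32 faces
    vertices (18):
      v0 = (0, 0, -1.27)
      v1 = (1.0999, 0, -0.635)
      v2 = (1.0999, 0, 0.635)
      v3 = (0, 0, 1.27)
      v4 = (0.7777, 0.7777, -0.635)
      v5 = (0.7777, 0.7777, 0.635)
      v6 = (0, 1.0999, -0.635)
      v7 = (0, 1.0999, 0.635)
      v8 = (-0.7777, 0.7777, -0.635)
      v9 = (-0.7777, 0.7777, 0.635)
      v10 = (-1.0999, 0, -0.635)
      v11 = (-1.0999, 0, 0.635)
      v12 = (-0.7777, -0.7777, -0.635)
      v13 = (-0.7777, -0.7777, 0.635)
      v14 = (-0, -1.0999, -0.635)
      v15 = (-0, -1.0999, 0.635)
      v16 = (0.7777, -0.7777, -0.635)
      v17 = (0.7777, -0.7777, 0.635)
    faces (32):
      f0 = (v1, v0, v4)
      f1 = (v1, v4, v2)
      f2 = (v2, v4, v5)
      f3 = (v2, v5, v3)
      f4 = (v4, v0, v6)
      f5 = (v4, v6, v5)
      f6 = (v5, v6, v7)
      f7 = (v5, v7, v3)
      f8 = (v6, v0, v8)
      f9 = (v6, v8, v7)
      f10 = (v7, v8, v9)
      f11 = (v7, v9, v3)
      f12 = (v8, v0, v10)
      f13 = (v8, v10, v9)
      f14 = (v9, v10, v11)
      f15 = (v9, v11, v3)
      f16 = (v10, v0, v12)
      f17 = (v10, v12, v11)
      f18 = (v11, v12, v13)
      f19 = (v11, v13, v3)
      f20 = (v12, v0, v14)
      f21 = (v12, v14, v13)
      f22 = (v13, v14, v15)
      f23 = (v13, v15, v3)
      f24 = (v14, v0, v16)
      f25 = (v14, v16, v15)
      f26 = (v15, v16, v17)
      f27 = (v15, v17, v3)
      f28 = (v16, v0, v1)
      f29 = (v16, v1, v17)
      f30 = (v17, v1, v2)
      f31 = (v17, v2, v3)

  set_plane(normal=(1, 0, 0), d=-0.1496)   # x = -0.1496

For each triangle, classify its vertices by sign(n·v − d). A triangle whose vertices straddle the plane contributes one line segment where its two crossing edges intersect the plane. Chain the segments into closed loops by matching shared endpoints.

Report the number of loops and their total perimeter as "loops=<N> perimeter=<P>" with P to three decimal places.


loops=1 perimeter=7.258

Straddling triangles (12 of 32):
  (v6,v0,v8) [++-] → (-0.1496, 0.1496, -1.14785)–(-0.1496, 1.03792, -0.635)  len=1.0257
  (v6,v8,v7) [+-+] → (-0.1496, 1.03792, -0.635)–(-0.1496, 1.03792, 0.3907)  len=1.0257
  (v7,v8,v9) [+--] → (-0.1496, 1.03792, 0.3907)–(-0.1496, 1.03792, 0.635)  len=0.2443
  (v7,v9,v3) [+-+] → (-0.1496, 1.03792, 0.635)–(-0.1496, 0.1496, 1.14785)  len=1.0257
  (v8,v0,v10) [-+-] → (-0.1496, 0.1496, -1.14785)–(-0.1496, 0, -1.18363)  len=0.1538
  (v9,v11,v3) [--+] → (-0.1496, 0, 1.18363)–(-0.1496, 0.1496, 1.14785)  len=0.1538
  (v10,v0,v12) [-+-] → (-0.1496, 0, -1.18363)–(-0.1496, -0.1496, -1.14785)  len=0.1538
  (v11,v13,v3) [--+] → (-0.1496, -0.1496, 1.14785)–(-0.1496, 0, 1.18363)  len=0.1538
  (v12,v0,v14) [-++] → (-0.1496, -0.1496, -1.14785)–(-0.1496, -1.03792, -0.635)  len=1.0257
  (v12,v14,v13) [-+-] → (-0.1496, -1.03792, -0.635)–(-0.1496, -1.03792, -0.3907)  len=0.2443
  (v13,v14,v15) [-++] → (-0.1496, -1.03792, -0.3907)–(-0.1496, -1.03792, 0.635)  len=1.0257
  (v13,v15,v3) [-++] → (-0.1496, -1.03792, 0.635)–(-0.1496, -0.1496, 1.14785)  len=1.0257

Chained into 1 loop(s):
  loop 1: 12 segments, perimeter = 7.2582
Total perimeter = 7.258


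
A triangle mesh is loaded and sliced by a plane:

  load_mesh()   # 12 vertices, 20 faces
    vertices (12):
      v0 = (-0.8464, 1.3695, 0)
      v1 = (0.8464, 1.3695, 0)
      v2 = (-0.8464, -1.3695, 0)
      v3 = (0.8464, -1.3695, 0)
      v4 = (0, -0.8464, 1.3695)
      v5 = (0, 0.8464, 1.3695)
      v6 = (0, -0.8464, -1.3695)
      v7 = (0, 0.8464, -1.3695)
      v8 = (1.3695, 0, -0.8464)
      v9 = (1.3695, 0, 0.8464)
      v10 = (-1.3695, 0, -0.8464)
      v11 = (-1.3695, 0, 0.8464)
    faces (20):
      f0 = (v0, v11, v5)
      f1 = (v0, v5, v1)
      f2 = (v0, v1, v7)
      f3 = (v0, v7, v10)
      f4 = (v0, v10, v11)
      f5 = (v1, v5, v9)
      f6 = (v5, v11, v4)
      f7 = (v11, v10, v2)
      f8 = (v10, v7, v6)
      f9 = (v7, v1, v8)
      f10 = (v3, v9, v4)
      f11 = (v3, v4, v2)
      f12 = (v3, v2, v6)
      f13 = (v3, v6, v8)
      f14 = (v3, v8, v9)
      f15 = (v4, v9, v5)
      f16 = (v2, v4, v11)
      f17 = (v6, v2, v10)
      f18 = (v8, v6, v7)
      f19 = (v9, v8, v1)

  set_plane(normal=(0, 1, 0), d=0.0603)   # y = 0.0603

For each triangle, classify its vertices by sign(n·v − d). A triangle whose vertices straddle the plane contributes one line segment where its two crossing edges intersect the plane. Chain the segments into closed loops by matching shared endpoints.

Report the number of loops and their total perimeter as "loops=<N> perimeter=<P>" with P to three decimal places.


loops=1 perimeter=9.104

Straddling triangles (10 of 20):
  (v0,v11,v5) [+-+] → (-1.34647, 0.0603, 0.809132)–(-1.27193, 0.0603, 0.883667)  len=0.1054
  (v0,v7,v10) [++-] → (-1.27193, 0.0603, -0.883667)–(-1.34647, 0.0603, -0.809132)  len=0.1054
  (v0,v10,v11) [+--] → (-1.34647, 0.0603, -0.809132)–(-1.34647, 0.0603, 0.809132)  len=1.6183
  (v1,v5,v9) [++-] → (1.27193, 0.0603, 0.883667)–(1.34647, 0.0603, 0.809132)  len=0.1054
  (v5,v11,v4) [+--] → (-1.27193, 0.0603, 0.883667)–(0, 0.0603, 1.3695)  len=1.3616
  (v10,v7,v6) [-+-] → (-1.27193, 0.0603, -0.883667)–(0, 0.0603, -1.3695)  len=1.3616
  (v7,v1,v8) [++-] → (1.34647, 0.0603, -0.809132)–(1.27193, 0.0603, -0.883667)  len=0.1054
  (v4,v9,v5) [--+] → (1.27193, 0.0603, 0.883667)–(0, 0.0603, 1.3695)  len=1.3616
  (v8,v6,v7) [--+] → (0, 0.0603, -1.3695)–(1.27193, 0.0603, -0.883667)  len=1.3616
  (v9,v8,v1) [--+] → (1.34647, 0.0603, -0.809132)–(1.34647, 0.0603, 0.809132)  len=1.6183

Chained into 1 loop(s):
  loop 1: 10 segments, perimeter = 9.1044
Total perimeter = 9.104


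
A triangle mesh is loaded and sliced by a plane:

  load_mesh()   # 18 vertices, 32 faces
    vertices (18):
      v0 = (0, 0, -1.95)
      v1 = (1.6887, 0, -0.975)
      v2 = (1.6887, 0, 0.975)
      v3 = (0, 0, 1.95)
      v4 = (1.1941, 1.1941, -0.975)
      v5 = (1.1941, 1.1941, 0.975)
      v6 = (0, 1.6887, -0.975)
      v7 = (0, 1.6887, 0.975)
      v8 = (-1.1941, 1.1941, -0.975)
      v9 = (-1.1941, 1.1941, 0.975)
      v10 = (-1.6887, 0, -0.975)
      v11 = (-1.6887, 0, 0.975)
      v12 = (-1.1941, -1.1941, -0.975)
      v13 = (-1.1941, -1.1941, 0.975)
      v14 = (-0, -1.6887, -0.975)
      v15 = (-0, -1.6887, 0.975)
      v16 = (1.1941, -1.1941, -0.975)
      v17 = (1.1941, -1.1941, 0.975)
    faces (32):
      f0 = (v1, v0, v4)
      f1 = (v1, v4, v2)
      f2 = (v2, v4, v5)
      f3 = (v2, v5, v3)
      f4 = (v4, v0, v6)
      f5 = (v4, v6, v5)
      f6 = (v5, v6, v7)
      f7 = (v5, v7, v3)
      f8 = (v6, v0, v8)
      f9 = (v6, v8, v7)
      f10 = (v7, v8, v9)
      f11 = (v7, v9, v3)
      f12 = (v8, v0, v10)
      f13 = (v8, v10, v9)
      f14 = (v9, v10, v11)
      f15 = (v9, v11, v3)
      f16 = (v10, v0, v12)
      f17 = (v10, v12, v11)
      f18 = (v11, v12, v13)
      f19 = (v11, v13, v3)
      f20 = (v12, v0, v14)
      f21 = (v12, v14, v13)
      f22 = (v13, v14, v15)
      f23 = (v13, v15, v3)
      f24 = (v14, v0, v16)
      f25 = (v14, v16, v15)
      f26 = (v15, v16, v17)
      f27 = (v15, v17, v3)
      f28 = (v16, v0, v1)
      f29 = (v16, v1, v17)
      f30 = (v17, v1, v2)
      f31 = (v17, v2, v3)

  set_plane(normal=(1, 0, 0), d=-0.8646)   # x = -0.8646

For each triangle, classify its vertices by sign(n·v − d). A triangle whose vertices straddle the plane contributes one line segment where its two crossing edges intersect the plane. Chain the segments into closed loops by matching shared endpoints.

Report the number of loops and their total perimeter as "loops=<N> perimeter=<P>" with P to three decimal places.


loops=1 perimeter=9.608

Straddling triangles (12 of 32):
  (v6,v0,v8) [++-] → (-0.8646, 0.8646, -1.24404)–(-0.8646, 1.33058, -0.975)  len=0.5381
  (v6,v8,v7) [+-+] → (-0.8646, 1.33058, -0.975)–(-0.8646, 1.33058, -0.436917)  len=0.5381
  (v7,v8,v9) [+--] → (-0.8646, 1.33058, -0.436917)–(-0.8646, 1.33058, 0.975)  len=1.4119
  (v7,v9,v3) [+-+] → (-0.8646, 1.33058, 0.975)–(-0.8646, 0.8646, 1.24404)  len=0.5381
  (v8,v0,v10) [-+-] → (-0.8646, 0.8646, -1.24404)–(-0.8646, 0, -1.45081)  len=0.8890
  (v9,v11,v3) [--+] → (-0.8646, 0, 1.45081)–(-0.8646, 0.8646, 1.24404)  len=0.8890
  (v10,v0,v12) [-+-] → (-0.8646, 0, -1.45081)–(-0.8646, -0.8646, -1.24404)  len=0.8890
  (v11,v13,v3) [--+] → (-0.8646, -0.8646, 1.24404)–(-0.8646, 0, 1.45081)  len=0.8890
  (v12,v0,v14) [-++] → (-0.8646, -0.8646, -1.24404)–(-0.8646, -1.33058, -0.975)  len=0.5381
  (v12,v14,v13) [-+-] → (-0.8646, -1.33058, -0.975)–(-0.8646, -1.33058, 0.436917)  len=1.4119
  (v13,v14,v15) [-++] → (-0.8646, -1.33058, 0.436917)–(-0.8646, -1.33058, 0.975)  len=0.5381
  (v13,v15,v3) [-++] → (-0.8646, -1.33058, 0.975)–(-0.8646, -0.8646, 1.24404)  len=0.5381

Chained into 1 loop(s):
  loop 1: 12 segments, perimeter = 9.6082
Total perimeter = 9.608


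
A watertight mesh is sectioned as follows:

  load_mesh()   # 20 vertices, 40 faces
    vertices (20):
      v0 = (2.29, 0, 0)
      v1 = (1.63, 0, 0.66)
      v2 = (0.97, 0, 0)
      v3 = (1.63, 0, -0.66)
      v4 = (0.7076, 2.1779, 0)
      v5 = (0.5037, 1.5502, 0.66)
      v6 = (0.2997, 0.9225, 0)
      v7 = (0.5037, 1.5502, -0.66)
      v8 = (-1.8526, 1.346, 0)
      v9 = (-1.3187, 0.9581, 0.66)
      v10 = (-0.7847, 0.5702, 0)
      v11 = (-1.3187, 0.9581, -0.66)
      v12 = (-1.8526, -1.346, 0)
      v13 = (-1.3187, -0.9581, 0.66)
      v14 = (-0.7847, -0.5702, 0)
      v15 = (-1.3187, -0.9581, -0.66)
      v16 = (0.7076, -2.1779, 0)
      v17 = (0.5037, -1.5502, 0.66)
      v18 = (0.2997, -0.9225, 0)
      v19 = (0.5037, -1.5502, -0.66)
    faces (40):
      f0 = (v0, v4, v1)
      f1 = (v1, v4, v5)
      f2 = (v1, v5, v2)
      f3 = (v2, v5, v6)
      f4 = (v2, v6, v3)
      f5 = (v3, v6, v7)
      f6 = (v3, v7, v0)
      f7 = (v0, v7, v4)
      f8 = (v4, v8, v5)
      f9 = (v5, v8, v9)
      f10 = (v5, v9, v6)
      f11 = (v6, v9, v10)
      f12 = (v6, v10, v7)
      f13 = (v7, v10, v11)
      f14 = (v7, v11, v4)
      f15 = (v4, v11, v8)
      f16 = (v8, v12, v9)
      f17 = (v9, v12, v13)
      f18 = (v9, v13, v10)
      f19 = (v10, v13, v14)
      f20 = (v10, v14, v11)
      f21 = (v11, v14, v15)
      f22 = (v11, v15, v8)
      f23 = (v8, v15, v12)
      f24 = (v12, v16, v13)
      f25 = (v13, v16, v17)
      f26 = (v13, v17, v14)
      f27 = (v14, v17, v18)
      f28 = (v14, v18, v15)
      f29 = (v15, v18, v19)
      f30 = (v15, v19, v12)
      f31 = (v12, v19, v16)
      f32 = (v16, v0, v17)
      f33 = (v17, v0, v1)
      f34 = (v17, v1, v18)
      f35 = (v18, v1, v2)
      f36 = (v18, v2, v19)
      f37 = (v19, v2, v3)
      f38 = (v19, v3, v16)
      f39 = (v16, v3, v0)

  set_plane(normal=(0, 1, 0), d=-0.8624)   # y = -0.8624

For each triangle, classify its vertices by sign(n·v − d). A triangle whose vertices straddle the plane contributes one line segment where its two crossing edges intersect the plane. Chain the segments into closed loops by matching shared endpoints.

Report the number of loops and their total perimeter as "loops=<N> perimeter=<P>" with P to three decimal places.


loops=2 perimeter=8.637

Straddling triangles (18 of 40):
  (v8,v12,v9) [+-+] → (-1.8526, -0.8624, 0)–(-1.74054, -0.8624, 0.138525)  len=0.1782
  (v9,v12,v13) [+--] → (-1.74054, -0.8624, 0.138525)–(-1.3187, -0.8624, 0.66)  len=0.6707
  (v9,v13,v10) [+-+] → (-1.3187, -0.8624, 0.66)–(-1.28526, -0.8624, 0.618672)  len=0.0532
  (v10,v13,v14) [+-+] → (-1.28526, -0.8624, 0.618672)–(-1.18696, -0.8624, 0.497169)  len=0.1563
  (v11,v14,v15) [++-] → (-1.18696, -0.8624, -0.497169)–(-1.3187, -0.8624, -0.66)  len=0.2095
  (v11,v15,v8) [+-+] → (-1.3187, -0.8624, -0.66)–(-1.34088, -0.8624, -0.632587)  len=0.0353
  (v8,v15,v12) [+--] → (-1.34088, -0.8624, -0.632587)–(-1.8526, -0.8624, 0)  len=0.8137
  (v13,v17,v14) [--+] → (-0.400546, -0.8624, 0.196788)–(-1.18696, -0.8624, 0.497169)  len=0.8418
  (v14,v17,v18) [+--] → (-0.400546, -0.8624, 0.196788)–(0.114709, -0.8624, 0)  len=0.5516
  (v14,v18,v15) [+--] → (0.114709, -0.8624, 0)–(-1.18696, -0.8624, -0.497169)  len=1.3934
  (v16,v0,v17) [-+-] → (1.6634, -0.8624, 0)–(1.29625, -0.8624, 0.367168)  len=0.5192
  (v17,v0,v1) [-++] → (1.29625, -0.8624, 0.367168)–(1.00342, -0.8624, 0.66)  len=0.4141
  (v17,v1,v18) [-+-] → (1.00342, -0.8624, 0.66)–(0.386368, -0.8624, 0.0429984)  len=0.8726
  (v18,v1,v2) [-++] → (0.386368, -0.8624, 0.0429984)–(0.343369, -0.8624, 0)  len=0.0608
  (v18,v2,v19) [-+-] → (0.343369, -0.8624, 0)–(0.71059, -0.8624, -0.367168)  len=0.5193
  (v19,v2,v3) [-++] → (0.71059, -0.8624, -0.367168)–(1.00342, -0.8624, -0.66)  len=0.4141
  (v19,v3,v16) [-+-] → (1.00342, -0.8624, -0.66)–(1.26475, -0.8624, -0.398655)  len=0.3696
  (v16,v3,v0) [-++] → (1.26475, -0.8624, -0.398655)–(1.6634, -0.8624, 0)  len=0.5638

Chained into 2 loop(s):
  loop 1: 10 segments, perimeter = 4.9035
  loop 2: 8 segments, perimeter = 3.7336
Total perimeter = 8.637


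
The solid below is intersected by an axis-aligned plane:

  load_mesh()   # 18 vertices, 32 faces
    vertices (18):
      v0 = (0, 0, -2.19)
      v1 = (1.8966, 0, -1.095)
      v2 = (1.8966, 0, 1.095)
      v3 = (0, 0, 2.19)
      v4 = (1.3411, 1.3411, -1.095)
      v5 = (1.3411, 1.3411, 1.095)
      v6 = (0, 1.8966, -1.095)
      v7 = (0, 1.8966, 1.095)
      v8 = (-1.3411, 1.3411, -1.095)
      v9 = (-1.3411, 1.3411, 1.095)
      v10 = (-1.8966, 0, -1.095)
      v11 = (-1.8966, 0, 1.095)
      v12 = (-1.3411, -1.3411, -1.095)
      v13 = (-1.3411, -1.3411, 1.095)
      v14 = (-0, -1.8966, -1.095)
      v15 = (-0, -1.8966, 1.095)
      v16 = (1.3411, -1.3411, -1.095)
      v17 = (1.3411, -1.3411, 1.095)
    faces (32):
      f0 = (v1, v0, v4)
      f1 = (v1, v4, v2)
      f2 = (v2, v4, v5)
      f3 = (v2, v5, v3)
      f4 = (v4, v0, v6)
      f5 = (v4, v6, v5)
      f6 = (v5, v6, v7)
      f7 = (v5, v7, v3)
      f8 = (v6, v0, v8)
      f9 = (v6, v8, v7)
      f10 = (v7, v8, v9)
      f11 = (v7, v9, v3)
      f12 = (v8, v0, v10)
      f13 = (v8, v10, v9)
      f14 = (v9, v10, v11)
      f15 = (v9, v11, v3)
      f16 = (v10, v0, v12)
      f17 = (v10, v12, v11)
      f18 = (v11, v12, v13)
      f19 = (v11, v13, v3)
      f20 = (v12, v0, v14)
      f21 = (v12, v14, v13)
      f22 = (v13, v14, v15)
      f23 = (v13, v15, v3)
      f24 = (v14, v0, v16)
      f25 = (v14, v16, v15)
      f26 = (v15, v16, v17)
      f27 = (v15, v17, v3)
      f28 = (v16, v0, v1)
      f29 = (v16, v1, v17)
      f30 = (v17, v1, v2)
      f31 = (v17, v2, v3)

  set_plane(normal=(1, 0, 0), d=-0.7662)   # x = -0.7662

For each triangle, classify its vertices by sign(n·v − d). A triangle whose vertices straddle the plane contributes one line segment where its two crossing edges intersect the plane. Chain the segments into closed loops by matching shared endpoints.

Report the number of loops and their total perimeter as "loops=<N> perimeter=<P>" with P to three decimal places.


Straddling triangles (12 of 32):
  (v6,v0,v8) [++-] → (-0.7662, 0.7662, -1.5644)–(-0.7662, 1.57923, -1.095)  len=0.9388
  (v6,v8,v7) [+-+] → (-0.7662, 1.57923, -1.095)–(-0.7662, 1.57923, -0.156195)  len=0.9388
  (v7,v8,v9) [+--] → (-0.7662, 1.57923, -0.156195)–(-0.7662, 1.57923, 1.095)  len=1.2512
  (v7,v9,v3) [+-+] → (-0.7662, 1.57923, 1.095)–(-0.7662, 0.7662, 1.5644)  len=0.9388
  (v8,v0,v10) [-+-] → (-0.7662, 0.7662, -1.5644)–(-0.7662, 0, -1.74764)  len=0.7878
  (v9,v11,v3) [--+] → (-0.7662, 0, 1.74764)–(-0.7662, 0.7662, 1.5644)  len=0.7878
  (v10,v0,v12) [-+-] → (-0.7662, 0, -1.74764)–(-0.7662, -0.7662, -1.5644)  len=0.7878
  (v11,v13,v3) [--+] → (-0.7662, -0.7662, 1.5644)–(-0.7662, 0, 1.74764)  len=0.7878
  (v12,v0,v14) [-++] → (-0.7662, -0.7662, -1.5644)–(-0.7662, -1.57923, -1.095)  len=0.9388
  (v12,v14,v13) [-+-] → (-0.7662, -1.57923, -1.095)–(-0.7662, -1.57923, 0.156195)  len=1.2512
  (v13,v14,v15) [-++] → (-0.7662, -1.57923, 0.156195)–(-0.7662, -1.57923, 1.095)  len=0.9388
  (v13,v15,v3) [-++] → (-0.7662, -1.57923, 1.095)–(-0.7662, -0.7662, 1.5644)  len=0.9388

Chained into 1 loop(s):
  loop 1: 12 segments, perimeter = 11.2864
Total perimeter = 11.286

loops=1 perimeter=11.286


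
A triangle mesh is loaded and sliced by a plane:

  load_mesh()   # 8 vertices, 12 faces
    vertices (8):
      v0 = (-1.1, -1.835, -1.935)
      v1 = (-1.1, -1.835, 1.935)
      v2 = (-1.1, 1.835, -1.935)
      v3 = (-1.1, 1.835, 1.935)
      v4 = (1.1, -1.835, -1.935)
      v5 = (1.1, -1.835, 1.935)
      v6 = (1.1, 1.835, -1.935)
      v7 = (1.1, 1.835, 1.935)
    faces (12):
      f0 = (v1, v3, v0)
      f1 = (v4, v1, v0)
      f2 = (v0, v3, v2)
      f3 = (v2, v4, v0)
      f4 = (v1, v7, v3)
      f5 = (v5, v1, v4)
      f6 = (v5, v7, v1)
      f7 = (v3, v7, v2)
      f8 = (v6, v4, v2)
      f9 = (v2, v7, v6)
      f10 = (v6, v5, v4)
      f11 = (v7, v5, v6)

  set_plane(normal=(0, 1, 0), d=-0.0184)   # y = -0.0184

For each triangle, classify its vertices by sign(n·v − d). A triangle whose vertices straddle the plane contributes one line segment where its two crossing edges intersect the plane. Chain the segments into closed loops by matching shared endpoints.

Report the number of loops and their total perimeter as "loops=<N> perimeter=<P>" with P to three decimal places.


Straddling triangles (8 of 12):
  (v1,v3,v0) [-+-] → (-1.1, -0.0184, 1.935)–(-1.1, -0.0184, -0.0194027)  len=1.9544
  (v0,v3,v2) [-++] → (-1.1, -0.0184, -0.0194027)–(-1.1, -0.0184, -1.935)  len=1.9156
  (v2,v4,v0) [+--] → (0.01103, -0.0184, -1.935)–(-1.1, -0.0184, -1.935)  len=1.1110
  (v1,v7,v3) [-++] → (-0.01103, -0.0184, 1.935)–(-1.1, -0.0184, 1.935)  len=1.0890
  (v5,v7,v1) [-+-] → (1.1, -0.0184, 1.935)–(-0.01103, -0.0184, 1.935)  len=1.1110
  (v6,v4,v2) [+-+] → (1.1, -0.0184, -1.935)–(0.01103, -0.0184, -1.935)  len=1.0890
  (v6,v5,v4) [+--] → (1.1, -0.0184, 0.0194027)–(1.1, -0.0184, -1.935)  len=1.9544
  (v7,v5,v6) [+-+] → (1.1, -0.0184, 1.935)–(1.1, -0.0184, 0.0194027)  len=1.9156

Chained into 1 loop(s):
  loop 1: 8 segments, perimeter = 12.1400
Total perimeter = 12.140

loops=1 perimeter=12.140


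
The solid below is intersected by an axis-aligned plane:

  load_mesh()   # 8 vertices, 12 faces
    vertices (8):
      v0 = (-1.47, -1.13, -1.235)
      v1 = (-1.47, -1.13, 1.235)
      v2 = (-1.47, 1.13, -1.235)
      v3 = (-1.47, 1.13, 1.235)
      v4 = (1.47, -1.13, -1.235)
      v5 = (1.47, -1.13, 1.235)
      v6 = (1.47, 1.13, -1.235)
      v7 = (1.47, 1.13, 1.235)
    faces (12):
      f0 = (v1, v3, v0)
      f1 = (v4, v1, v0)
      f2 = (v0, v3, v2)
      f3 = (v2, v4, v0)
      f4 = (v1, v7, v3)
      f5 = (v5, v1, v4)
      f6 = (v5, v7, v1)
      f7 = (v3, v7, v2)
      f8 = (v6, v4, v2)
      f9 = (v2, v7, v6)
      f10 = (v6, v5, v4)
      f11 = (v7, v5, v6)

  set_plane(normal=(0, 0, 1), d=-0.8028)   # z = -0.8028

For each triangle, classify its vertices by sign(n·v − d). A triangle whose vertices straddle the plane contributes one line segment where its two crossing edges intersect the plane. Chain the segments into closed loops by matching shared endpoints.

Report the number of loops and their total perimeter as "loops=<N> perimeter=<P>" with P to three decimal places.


Straddling triangles (8 of 12):
  (v1,v3,v0) [++-] → (-1.47, -0.734546, -0.8028)–(-1.47, -1.13, -0.8028)  len=0.3955
  (v4,v1,v0) [-+-] → (0.95556, -1.13, -0.8028)–(-1.47, -1.13, -0.8028)  len=2.4256
  (v0,v3,v2) [-+-] → (-1.47, -0.734546, -0.8028)–(-1.47, 1.13, -0.8028)  len=1.8645
  (v5,v1,v4) [++-] → (0.95556, -1.13, -0.8028)–(1.47, -1.13, -0.8028)  len=0.5144
  (v3,v7,v2) [++-] → (-0.95556, 1.13, -0.8028)–(-1.47, 1.13, -0.8028)  len=0.5144
  (v2,v7,v6) [-+-] → (-0.95556, 1.13, -0.8028)–(1.47, 1.13, -0.8028)  len=2.4256
  (v6,v5,v4) [-+-] → (1.47, 0.734546, -0.8028)–(1.47, -1.13, -0.8028)  len=1.8645
  (v7,v5,v6) [++-] → (1.47, 0.734546, -0.8028)–(1.47, 1.13, -0.8028)  len=0.3955

Chained into 1 loop(s):
  loop 1: 8 segments, perimeter = 10.4000
Total perimeter = 10.400

loops=1 perimeter=10.400


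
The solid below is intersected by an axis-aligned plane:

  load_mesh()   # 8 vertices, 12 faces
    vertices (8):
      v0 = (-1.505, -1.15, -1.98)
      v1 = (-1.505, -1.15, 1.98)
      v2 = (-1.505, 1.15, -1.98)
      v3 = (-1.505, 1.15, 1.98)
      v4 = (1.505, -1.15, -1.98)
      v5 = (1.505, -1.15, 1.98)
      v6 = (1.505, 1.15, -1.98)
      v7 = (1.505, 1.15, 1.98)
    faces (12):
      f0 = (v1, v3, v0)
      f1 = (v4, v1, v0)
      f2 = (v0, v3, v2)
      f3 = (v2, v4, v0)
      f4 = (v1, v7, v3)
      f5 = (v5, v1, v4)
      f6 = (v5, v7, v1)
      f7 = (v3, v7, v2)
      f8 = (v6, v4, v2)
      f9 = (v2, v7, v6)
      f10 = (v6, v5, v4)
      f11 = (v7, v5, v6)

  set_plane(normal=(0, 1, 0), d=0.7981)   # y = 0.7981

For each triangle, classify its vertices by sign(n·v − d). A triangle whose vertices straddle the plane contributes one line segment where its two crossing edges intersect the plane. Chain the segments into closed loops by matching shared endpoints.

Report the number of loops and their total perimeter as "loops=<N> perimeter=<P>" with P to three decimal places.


Straddling triangles (8 of 12):
  (v1,v3,v0) [-+-] → (-1.505, 0.7981, 1.98)–(-1.505, 0.7981, 1.37412)  len=0.6059
  (v0,v3,v2) [-++] → (-1.505, 0.7981, 1.37412)–(-1.505, 0.7981, -1.98)  len=3.3541
  (v2,v4,v0) [+--] → (-1.04447, 0.7981, -1.98)–(-1.505, 0.7981, -1.98)  len=0.4605
  (v1,v7,v3) [-++] → (1.04447, 0.7981, 1.98)–(-1.505, 0.7981, 1.98)  len=2.5495
  (v5,v7,v1) [-+-] → (1.505, 0.7981, 1.98)–(1.04447, 0.7981, 1.98)  len=0.4605
  (v6,v4,v2) [+-+] → (1.505, 0.7981, -1.98)–(-1.04447, 0.7981, -1.98)  len=2.5495
  (v6,v5,v4) [+--] → (1.505, 0.7981, -1.37412)–(1.505, 0.7981, -1.98)  len=0.6059
  (v7,v5,v6) [+-+] → (1.505, 0.7981, 1.98)–(1.505, 0.7981, -1.37412)  len=3.3541

Chained into 1 loop(s):
  loop 1: 8 segments, perimeter = 13.9400
Total perimeter = 13.940

loops=1 perimeter=13.940
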